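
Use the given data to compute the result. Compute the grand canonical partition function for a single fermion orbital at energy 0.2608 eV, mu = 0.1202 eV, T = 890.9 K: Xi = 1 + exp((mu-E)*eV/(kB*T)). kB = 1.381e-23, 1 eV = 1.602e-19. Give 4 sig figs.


Step 1: (mu - E) = 0.1202 - 0.2608 = -0.1406 eV
Step 2: x = (mu-E)*eV/(kB*T) = -0.1406*1.602e-19/(1.381e-23*890.9) = -1.831
Step 3: exp(x) = 0.1603
Step 4: Xi = 1 + 0.1603 = 1.16

1.16


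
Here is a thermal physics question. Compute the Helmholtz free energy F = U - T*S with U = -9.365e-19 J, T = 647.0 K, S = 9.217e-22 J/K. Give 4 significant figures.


Step 1: T*S = 647.0 * 9.217e-22 = 5.963e-19 J
Step 2: F = U - T*S = -9.365e-19 - 5.963e-19
Step 3: F = -1.533e-18 J

-1.533e-18


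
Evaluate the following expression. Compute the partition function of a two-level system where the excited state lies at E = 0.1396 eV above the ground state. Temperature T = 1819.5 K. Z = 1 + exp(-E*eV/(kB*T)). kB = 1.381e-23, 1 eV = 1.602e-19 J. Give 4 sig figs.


Step 1: Compute beta*E = E*eV/(kB*T) = 0.1396*1.602e-19/(1.381e-23*1819.5) = 0.89
Step 2: exp(-beta*E) = exp(-0.89) = 0.4106
Step 3: Z = 1 + 0.4106 = 1.411

1.411


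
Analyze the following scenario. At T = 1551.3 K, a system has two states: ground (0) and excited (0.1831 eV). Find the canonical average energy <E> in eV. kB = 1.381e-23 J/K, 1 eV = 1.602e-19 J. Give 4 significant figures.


Step 1: beta*E = 0.1831*1.602e-19/(1.381e-23*1551.3) = 1.369
Step 2: exp(-beta*E) = 0.2543
Step 3: <E> = 0.1831*0.2543/(1+0.2543) = 0.03712 eV

0.03712


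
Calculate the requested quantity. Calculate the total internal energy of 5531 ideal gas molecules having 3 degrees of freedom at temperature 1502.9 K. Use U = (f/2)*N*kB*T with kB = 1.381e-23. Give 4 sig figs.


Step 1: f/2 = 3/2 = 1.5
Step 2: N*kB*T = 5531*1.381e-23*1502.9 = 1.148e-16
Step 3: U = 1.5 * 1.148e-16 = 1.722e-16 J

1.722e-16


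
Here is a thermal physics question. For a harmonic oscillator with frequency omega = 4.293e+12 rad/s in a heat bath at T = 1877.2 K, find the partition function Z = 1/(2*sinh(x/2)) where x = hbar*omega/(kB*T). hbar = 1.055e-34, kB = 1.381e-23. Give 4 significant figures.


Step 1: Compute x = hbar*omega/(kB*T) = 1.055e-34*4.293e+12/(1.381e-23*1877.2) = 0.01747
Step 2: x/2 = 0.008735
Step 3: sinh(x/2) = 0.008735
Step 4: Z = 1/(2*0.008735) = 57.24

57.24


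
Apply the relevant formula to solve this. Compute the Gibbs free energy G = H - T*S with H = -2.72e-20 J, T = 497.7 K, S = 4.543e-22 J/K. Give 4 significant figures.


Step 1: T*S = 497.7 * 4.543e-22 = 2.261e-19 J
Step 2: G = H - T*S = -2.72e-20 - 2.261e-19
Step 3: G = -2.533e-19 J

-2.533e-19


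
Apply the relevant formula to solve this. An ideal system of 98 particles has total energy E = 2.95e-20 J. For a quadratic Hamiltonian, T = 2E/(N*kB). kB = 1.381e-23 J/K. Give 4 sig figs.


Step 1: Numerator = 2*E = 2*2.95e-20 = 5.9e-20 J
Step 2: Denominator = N*kB = 98*1.381e-23 = 1.353e-21
Step 3: T = 5.9e-20 / 1.353e-21 = 43.59 K

43.59


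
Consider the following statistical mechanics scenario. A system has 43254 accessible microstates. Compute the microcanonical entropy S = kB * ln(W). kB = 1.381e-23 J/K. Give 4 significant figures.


Step 1: ln(W) = ln(43254) = 10.67
Step 2: S = kB * ln(W) = 1.381e-23 * 10.67
Step 3: S = 1.474e-22 J/K

1.474e-22


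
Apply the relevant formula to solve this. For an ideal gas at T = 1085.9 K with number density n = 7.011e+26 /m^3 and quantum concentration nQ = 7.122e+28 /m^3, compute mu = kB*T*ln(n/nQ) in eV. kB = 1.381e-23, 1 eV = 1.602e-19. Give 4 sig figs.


Step 1: n/nQ = 7.011e+26/7.122e+28 = 0.009844
Step 2: ln(n/nQ) = -4.621
Step 3: mu = kB*T*ln(n/nQ) = 1.5e-20*-4.621 = -6.93e-20 J
Step 4: Convert to eV: -6.93e-20/1.602e-19 = -0.4326 eV

-0.4326


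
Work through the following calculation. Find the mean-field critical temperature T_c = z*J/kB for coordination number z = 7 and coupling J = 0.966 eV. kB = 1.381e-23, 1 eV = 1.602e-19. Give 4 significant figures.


Step 1: z*J = 7*0.966 = 6.762 eV
Step 2: Convert to Joules: 6.762*1.602e-19 = 1.083e-18 J
Step 3: T_c = 1.083e-18 / 1.381e-23 = 7.844e+04 K

7.844e+04


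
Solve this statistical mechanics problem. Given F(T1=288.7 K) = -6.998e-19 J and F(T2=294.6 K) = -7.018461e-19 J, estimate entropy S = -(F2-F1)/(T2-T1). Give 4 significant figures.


Step 1: dF = F2 - F1 = -7.018461e-19 - (-6.998e-19) = -2.0461e-21 J
Step 2: dT = T2 - T1 = 294.6 - 288.7 = 5.9 K
Step 3: S = -dF/dT = -(-2.0461e-21)/5.9 = 3.468e-22 J/K

3.468e-22


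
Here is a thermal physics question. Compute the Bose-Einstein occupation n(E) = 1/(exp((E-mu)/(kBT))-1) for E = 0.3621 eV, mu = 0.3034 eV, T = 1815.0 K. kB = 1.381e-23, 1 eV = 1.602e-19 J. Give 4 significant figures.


Step 1: (E - mu) = 0.0587 eV
Step 2: x = (E-mu)*eV/(kB*T) = 0.0587*1.602e-19/(1.381e-23*1815.0) = 0.3752
Step 3: exp(x) = 1.455
Step 4: n = 1/(exp(x)-1) = 2.197

2.197


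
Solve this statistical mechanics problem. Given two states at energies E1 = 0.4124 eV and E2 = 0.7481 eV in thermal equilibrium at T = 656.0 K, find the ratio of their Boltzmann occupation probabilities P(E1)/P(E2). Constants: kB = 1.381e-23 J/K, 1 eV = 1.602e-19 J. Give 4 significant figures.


Step 1: Compute energy difference dE = E1 - E2 = 0.4124 - 0.7481 = -0.3357 eV
Step 2: Convert to Joules: dE_J = -0.3357 * 1.602e-19 = -5.378e-20 J
Step 3: Compute exponent = -dE_J / (kB * T) = -(-5.378e-20) / (1.381e-23 * 656.0) = 5.936
Step 4: P(E1)/P(E2) = exp(5.936) = 378.5

378.5


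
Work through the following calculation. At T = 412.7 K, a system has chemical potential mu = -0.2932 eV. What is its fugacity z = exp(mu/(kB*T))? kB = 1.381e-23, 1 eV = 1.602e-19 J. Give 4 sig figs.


Step 1: Convert mu to Joules: -0.2932*1.602e-19 = -4.697e-20 J
Step 2: kB*T = 1.381e-23*412.7 = 5.699e-21 J
Step 3: mu/(kB*T) = -8.241
Step 4: z = exp(-8.241) = 0.0002635

0.0002635


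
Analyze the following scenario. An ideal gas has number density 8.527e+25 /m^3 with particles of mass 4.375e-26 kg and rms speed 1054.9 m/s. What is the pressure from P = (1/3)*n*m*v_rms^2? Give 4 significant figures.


Step 1: v_rms^2 = 1054.9^2 = 1.113e+06
Step 2: n*m = 8.527e+25*4.375e-26 = 3.731
Step 3: P = (1/3)*3.731*1.113e+06 = 1.384e+06 Pa

1.384e+06


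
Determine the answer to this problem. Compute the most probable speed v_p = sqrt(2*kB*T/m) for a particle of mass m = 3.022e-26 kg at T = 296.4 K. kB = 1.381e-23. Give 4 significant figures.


Step 1: Numerator = 2*kB*T = 2*1.381e-23*296.4 = 8.187e-21
Step 2: Ratio = 8.187e-21 / 3.022e-26 = 2.709e+05
Step 3: v_p = sqrt(2.709e+05) = 520.5 m/s

520.5


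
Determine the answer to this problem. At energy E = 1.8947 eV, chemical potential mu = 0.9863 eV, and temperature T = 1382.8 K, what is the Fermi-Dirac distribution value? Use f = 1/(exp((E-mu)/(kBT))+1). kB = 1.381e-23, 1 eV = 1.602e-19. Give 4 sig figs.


Step 1: (E - mu) = 1.8947 - 0.9863 = 0.9084 eV
Step 2: Convert: (E-mu)*eV = 1.455e-19 J
Step 3: x = (E-mu)*eV/(kB*T) = 7.621
Step 4: f = 1/(exp(7.621)+1) = 0.00049

0.00049


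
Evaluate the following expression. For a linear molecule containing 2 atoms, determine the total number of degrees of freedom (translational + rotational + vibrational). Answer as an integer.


Step 1: Translational DOF = 3
Step 2: Rotational DOF (linear) = 2
Step 3: Vibrational DOF = 3*2 - 5 = 1
Step 4: Total = 3 + 2 + 1 = 6

6


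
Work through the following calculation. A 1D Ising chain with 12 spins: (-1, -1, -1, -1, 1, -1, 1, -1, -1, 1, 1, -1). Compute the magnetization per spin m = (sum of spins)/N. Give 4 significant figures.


Step 1: Count up spins (+1): 4, down spins (-1): 8
Step 2: Total magnetization M = 4 - 8 = -4
Step 3: m = M/N = -4/12 = -0.3333

-0.3333


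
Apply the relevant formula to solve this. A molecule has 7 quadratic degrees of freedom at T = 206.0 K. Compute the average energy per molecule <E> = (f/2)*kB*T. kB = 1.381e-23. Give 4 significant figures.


Step 1: f/2 = 7/2 = 3.5
Step 2: kB*T = 1.381e-23 * 206.0 = 2.845e-21
Step 3: <E> = 3.5 * 2.845e-21 = 9.957e-21 J

9.957e-21


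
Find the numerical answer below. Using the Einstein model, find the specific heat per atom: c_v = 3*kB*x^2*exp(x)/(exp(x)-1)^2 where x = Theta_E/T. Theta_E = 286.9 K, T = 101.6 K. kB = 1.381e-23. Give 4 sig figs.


Step 1: x = Theta_E/T = 286.9/101.6 = 2.824
Step 2: x^2 = 7.974
Step 3: exp(x) = 16.84
Step 4: c_v = 3*1.381e-23*7.974*16.84/(16.84-1)^2 = 2.217e-23

2.217e-23


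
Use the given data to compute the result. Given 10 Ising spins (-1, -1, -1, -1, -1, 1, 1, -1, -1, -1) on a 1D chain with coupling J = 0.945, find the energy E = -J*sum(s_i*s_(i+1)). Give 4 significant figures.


Step 1: Nearest-neighbor products: 1, 1, 1, 1, -1, 1, -1, 1, 1
Step 2: Sum of products = 5
Step 3: E = -0.945 * 5 = -4.725

-4.725


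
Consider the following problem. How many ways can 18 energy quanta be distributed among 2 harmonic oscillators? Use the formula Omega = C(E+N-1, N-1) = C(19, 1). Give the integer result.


Step 1: Use binomial coefficient C(19, 1)
Step 2: Numerator = 19! / 18!
Step 3: Denominator = 1!
Step 4: Omega = 19

19


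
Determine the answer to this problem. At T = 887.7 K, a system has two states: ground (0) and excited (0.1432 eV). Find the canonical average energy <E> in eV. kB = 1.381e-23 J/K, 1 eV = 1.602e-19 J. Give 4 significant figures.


Step 1: beta*E = 0.1432*1.602e-19/(1.381e-23*887.7) = 1.871
Step 2: exp(-beta*E) = 0.1539
Step 3: <E> = 0.1432*0.1539/(1+0.1539) = 0.0191 eV

0.0191


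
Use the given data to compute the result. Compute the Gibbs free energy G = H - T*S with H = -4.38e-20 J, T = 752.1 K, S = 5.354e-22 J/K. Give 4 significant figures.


Step 1: T*S = 752.1 * 5.354e-22 = 4.027e-19 J
Step 2: G = H - T*S = -4.38e-20 - 4.027e-19
Step 3: G = -4.465e-19 J

-4.465e-19


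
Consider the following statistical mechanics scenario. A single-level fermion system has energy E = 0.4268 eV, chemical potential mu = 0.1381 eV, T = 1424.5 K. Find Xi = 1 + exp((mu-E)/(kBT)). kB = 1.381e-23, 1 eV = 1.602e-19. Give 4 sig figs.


Step 1: (mu - E) = 0.1381 - 0.4268 = -0.2887 eV
Step 2: x = (mu-E)*eV/(kB*T) = -0.2887*1.602e-19/(1.381e-23*1424.5) = -2.351
Step 3: exp(x) = 0.09527
Step 4: Xi = 1 + 0.09527 = 1.095

1.095


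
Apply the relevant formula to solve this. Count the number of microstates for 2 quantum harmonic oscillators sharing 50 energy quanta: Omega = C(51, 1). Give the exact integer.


Step 1: Use binomial coefficient C(51, 1)
Step 2: Numerator = 51! / 50!
Step 3: Denominator = 1!
Step 4: Omega = 51

51


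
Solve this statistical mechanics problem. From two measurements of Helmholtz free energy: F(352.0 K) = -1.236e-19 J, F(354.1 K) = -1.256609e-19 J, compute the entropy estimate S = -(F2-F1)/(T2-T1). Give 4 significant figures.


Step 1: dF = F2 - F1 = -1.256609e-19 - (-1.236e-19) = -2.0609e-21 J
Step 2: dT = T2 - T1 = 354.1 - 352.0 = 2.1 K
Step 3: S = -dF/dT = -(-2.0609e-21)/2.1 = 9.814e-22 J/K

9.814e-22


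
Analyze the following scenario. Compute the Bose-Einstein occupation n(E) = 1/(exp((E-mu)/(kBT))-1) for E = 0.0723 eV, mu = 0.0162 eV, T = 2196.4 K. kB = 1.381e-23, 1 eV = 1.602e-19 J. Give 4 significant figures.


Step 1: (E - mu) = 0.0561 eV
Step 2: x = (E-mu)*eV/(kB*T) = 0.0561*1.602e-19/(1.381e-23*2196.4) = 0.2963
Step 3: exp(x) = 1.345
Step 4: n = 1/(exp(x)-1) = 2.9

2.9


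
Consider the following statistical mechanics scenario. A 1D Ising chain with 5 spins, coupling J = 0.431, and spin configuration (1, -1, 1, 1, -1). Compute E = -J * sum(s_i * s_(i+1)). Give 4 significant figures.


Step 1: Nearest-neighbor products: -1, -1, 1, -1
Step 2: Sum of products = -2
Step 3: E = -0.431 * -2 = 0.862

0.862


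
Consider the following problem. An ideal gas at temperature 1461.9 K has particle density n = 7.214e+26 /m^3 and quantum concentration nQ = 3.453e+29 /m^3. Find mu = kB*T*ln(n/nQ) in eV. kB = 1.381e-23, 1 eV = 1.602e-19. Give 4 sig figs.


Step 1: n/nQ = 7.214e+26/3.453e+29 = 0.002089
Step 2: ln(n/nQ) = -6.171
Step 3: mu = kB*T*ln(n/nQ) = 2.019e-20*-6.171 = -1.246e-19 J
Step 4: Convert to eV: -1.246e-19/1.602e-19 = -0.7777 eV

-0.7777


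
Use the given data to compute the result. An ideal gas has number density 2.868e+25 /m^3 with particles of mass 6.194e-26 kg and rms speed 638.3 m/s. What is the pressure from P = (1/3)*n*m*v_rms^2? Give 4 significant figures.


Step 1: v_rms^2 = 638.3^2 = 4.074e+05
Step 2: n*m = 2.868e+25*6.194e-26 = 1.776
Step 3: P = (1/3)*1.776*4.074e+05 = 2.413e+05 Pa

2.413e+05


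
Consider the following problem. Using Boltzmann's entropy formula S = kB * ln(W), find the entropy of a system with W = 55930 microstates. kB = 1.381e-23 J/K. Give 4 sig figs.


Step 1: ln(W) = ln(55930) = 10.93
Step 2: S = kB * ln(W) = 1.381e-23 * 10.93
Step 3: S = 1.51e-22 J/K

1.51e-22


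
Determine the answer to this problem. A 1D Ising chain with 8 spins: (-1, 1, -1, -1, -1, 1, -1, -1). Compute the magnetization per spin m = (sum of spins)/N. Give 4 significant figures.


Step 1: Count up spins (+1): 2, down spins (-1): 6
Step 2: Total magnetization M = 2 - 6 = -4
Step 3: m = M/N = -4/8 = -0.5

-0.5


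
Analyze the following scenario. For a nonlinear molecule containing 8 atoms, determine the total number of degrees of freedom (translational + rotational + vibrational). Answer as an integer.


Step 1: Translational DOF = 3
Step 2: Rotational DOF (nonlinear) = 3
Step 3: Vibrational DOF = 3*8 - 6 = 18
Step 4: Total = 3 + 3 + 18 = 24

24


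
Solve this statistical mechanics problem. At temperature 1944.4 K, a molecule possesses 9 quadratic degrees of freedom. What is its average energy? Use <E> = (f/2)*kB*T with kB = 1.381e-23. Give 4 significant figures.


Step 1: f/2 = 9/2 = 4.5
Step 2: kB*T = 1.381e-23 * 1944.4 = 2.685e-20
Step 3: <E> = 4.5 * 2.685e-20 = 1.208e-19 J

1.208e-19


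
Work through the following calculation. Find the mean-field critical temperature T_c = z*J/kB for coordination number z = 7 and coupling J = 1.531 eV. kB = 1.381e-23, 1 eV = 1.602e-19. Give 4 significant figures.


Step 1: z*J = 7*1.531 = 10.72 eV
Step 2: Convert to Joules: 10.72*1.602e-19 = 1.717e-18 J
Step 3: T_c = 1.717e-18 / 1.381e-23 = 1.243e+05 K

1.243e+05


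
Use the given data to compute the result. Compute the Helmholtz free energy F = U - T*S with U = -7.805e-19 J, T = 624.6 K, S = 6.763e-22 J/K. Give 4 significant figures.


Step 1: T*S = 624.6 * 6.763e-22 = 4.224e-19 J
Step 2: F = U - T*S = -7.805e-19 - 4.224e-19
Step 3: F = -1.203e-18 J

-1.203e-18


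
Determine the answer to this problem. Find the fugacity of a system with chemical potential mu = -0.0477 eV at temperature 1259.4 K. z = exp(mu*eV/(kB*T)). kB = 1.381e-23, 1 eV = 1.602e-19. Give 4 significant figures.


Step 1: Convert mu to Joules: -0.0477*1.602e-19 = -7.642e-21 J
Step 2: kB*T = 1.381e-23*1259.4 = 1.739e-20 J
Step 3: mu/(kB*T) = -0.4394
Step 4: z = exp(-0.4394) = 0.6444

0.6444


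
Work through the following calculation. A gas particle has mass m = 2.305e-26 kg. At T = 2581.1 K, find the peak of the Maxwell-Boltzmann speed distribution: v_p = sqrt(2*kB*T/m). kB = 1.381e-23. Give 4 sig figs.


Step 1: Numerator = 2*kB*T = 2*1.381e-23*2581.1 = 7.129e-20
Step 2: Ratio = 7.129e-20 / 2.305e-26 = 3.093e+06
Step 3: v_p = sqrt(3.093e+06) = 1759 m/s

1759


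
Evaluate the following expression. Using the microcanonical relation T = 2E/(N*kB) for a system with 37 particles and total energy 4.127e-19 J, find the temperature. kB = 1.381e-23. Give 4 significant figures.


Step 1: Numerator = 2*E = 2*4.127e-19 = 8.254e-19 J
Step 2: Denominator = N*kB = 37*1.381e-23 = 5.11e-22
Step 3: T = 8.254e-19 / 5.11e-22 = 1615 K

1615


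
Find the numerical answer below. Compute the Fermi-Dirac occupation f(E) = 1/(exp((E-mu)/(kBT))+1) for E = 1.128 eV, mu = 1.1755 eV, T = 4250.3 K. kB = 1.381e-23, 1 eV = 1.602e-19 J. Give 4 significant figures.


Step 1: (E - mu) = 1.128 - 1.1755 = -0.0475 eV
Step 2: Convert: (E-mu)*eV = -7.61e-21 J
Step 3: x = (E-mu)*eV/(kB*T) = -0.1296
Step 4: f = 1/(exp(-0.1296)+1) = 0.5324

0.5324


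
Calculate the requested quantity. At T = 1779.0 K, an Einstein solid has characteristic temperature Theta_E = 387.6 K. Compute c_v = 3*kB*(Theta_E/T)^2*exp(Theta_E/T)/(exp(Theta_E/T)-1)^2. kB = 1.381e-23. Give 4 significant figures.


Step 1: x = Theta_E/T = 387.6/1779.0 = 0.2179
Step 2: x^2 = 0.04747
Step 3: exp(x) = 1.243
Step 4: c_v = 3*1.381e-23*0.04747*1.243/(1.243-1)^2 = 4.127e-23

4.127e-23


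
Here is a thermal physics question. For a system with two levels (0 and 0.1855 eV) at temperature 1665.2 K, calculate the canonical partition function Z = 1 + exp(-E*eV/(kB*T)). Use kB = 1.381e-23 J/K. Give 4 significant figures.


Step 1: Compute beta*E = E*eV/(kB*T) = 0.1855*1.602e-19/(1.381e-23*1665.2) = 1.292
Step 2: exp(-beta*E) = exp(-1.292) = 0.2747
Step 3: Z = 1 + 0.2747 = 1.275

1.275


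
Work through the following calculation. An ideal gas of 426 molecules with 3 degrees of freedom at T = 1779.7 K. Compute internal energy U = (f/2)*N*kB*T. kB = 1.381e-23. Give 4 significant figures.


Step 1: f/2 = 3/2 = 1.5
Step 2: N*kB*T = 426*1.381e-23*1779.7 = 1.047e-17
Step 3: U = 1.5 * 1.047e-17 = 1.571e-17 J

1.571e-17


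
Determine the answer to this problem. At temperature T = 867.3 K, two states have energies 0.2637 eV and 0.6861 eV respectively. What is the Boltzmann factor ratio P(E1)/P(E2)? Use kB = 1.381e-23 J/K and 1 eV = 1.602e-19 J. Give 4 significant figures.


Step 1: Compute energy difference dE = E1 - E2 = 0.2637 - 0.6861 = -0.4224 eV
Step 2: Convert to Joules: dE_J = -0.4224 * 1.602e-19 = -6.767e-20 J
Step 3: Compute exponent = -dE_J / (kB * T) = -(-6.767e-20) / (1.381e-23 * 867.3) = 5.65
Step 4: P(E1)/P(E2) = exp(5.65) = 284.2

284.2


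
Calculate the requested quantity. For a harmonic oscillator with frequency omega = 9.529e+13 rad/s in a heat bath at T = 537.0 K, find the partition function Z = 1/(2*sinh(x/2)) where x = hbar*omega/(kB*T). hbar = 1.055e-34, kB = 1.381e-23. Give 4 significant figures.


Step 1: Compute x = hbar*omega/(kB*T) = 1.055e-34*9.529e+13/(1.381e-23*537.0) = 1.356
Step 2: x/2 = 0.6778
Step 3: sinh(x/2) = 0.7309
Step 4: Z = 1/(2*0.7309) = 0.6841

0.6841


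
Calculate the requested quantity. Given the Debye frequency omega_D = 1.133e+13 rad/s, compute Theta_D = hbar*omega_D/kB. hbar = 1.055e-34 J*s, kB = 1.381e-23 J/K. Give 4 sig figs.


Step 1: hbar*omega_D = 1.055e-34 * 1.133e+13 = 1.195e-21 J
Step 2: Theta_D = 1.195e-21 / 1.381e-23
Step 3: Theta_D = 86.55 K

86.55


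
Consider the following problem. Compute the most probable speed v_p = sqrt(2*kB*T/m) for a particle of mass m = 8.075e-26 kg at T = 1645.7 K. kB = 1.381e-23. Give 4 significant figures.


Step 1: Numerator = 2*kB*T = 2*1.381e-23*1645.7 = 4.545e-20
Step 2: Ratio = 4.545e-20 / 8.075e-26 = 5.629e+05
Step 3: v_p = sqrt(5.629e+05) = 750.3 m/s

750.3


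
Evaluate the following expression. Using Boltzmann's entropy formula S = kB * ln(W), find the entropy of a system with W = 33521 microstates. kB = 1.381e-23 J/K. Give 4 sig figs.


Step 1: ln(W) = ln(33521) = 10.42
Step 2: S = kB * ln(W) = 1.381e-23 * 10.42
Step 3: S = 1.439e-22 J/K

1.439e-22


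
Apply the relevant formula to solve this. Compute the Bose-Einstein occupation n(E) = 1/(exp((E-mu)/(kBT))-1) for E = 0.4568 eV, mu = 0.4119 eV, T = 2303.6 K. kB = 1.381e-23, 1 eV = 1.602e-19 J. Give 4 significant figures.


Step 1: (E - mu) = 0.0449 eV
Step 2: x = (E-mu)*eV/(kB*T) = 0.0449*1.602e-19/(1.381e-23*2303.6) = 0.2261
Step 3: exp(x) = 1.254
Step 4: n = 1/(exp(x)-1) = 3.942

3.942


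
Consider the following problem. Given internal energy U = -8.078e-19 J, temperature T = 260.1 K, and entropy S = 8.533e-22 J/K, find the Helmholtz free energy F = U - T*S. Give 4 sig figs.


Step 1: T*S = 260.1 * 8.533e-22 = 2.219e-19 J
Step 2: F = U - T*S = -8.078e-19 - 2.219e-19
Step 3: F = -1.03e-18 J

-1.03e-18


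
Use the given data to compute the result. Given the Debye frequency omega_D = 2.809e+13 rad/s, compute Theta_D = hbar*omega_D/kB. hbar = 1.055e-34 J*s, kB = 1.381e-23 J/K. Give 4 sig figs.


Step 1: hbar*omega_D = 1.055e-34 * 2.809e+13 = 2.963e-21 J
Step 2: Theta_D = 2.963e-21 / 1.381e-23
Step 3: Theta_D = 214.6 K

214.6


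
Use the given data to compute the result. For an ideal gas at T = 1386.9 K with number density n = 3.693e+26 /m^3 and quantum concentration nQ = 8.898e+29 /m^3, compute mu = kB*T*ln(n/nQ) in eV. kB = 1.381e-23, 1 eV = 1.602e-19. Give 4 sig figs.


Step 1: n/nQ = 3.693e+26/8.898e+29 = 0.000415
Step 2: ln(n/nQ) = -7.787
Step 3: mu = kB*T*ln(n/nQ) = 1.915e-20*-7.787 = -1.491e-19 J
Step 4: Convert to eV: -1.491e-19/1.602e-19 = -0.931 eV

-0.931


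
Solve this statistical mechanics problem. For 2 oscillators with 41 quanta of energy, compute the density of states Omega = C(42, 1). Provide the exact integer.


Step 1: Use binomial coefficient C(42, 1)
Step 2: Numerator = 42! / 41!
Step 3: Denominator = 1!
Step 4: Omega = 42

42


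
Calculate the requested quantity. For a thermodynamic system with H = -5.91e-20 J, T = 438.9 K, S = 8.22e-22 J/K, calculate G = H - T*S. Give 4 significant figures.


Step 1: T*S = 438.9 * 8.22e-22 = 3.608e-19 J
Step 2: G = H - T*S = -5.91e-20 - 3.608e-19
Step 3: G = -4.199e-19 J

-4.199e-19


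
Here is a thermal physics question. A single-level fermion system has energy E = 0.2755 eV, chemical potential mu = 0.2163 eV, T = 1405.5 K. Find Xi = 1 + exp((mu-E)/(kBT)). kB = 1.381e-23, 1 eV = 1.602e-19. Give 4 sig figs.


Step 1: (mu - E) = 0.2163 - 0.2755 = -0.0592 eV
Step 2: x = (mu-E)*eV/(kB*T) = -0.0592*1.602e-19/(1.381e-23*1405.5) = -0.4886
Step 3: exp(x) = 0.6135
Step 4: Xi = 1 + 0.6135 = 1.613

1.613


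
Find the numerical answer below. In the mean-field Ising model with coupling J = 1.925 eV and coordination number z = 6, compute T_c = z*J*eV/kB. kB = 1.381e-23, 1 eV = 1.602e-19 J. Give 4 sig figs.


Step 1: z*J = 6*1.925 = 11.55 eV
Step 2: Convert to Joules: 11.55*1.602e-19 = 1.85e-18 J
Step 3: T_c = 1.85e-18 / 1.381e-23 = 1.34e+05 K

1.34e+05


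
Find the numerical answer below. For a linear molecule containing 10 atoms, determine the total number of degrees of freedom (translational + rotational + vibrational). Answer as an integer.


Step 1: Translational DOF = 3
Step 2: Rotational DOF (linear) = 2
Step 3: Vibrational DOF = 3*10 - 5 = 25
Step 4: Total = 3 + 2 + 25 = 30

30


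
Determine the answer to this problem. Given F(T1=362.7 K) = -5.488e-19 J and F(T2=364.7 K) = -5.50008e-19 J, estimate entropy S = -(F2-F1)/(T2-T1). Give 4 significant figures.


Step 1: dF = F2 - F1 = -5.50008e-19 - (-5.488e-19) = -1.208e-21 J
Step 2: dT = T2 - T1 = 364.7 - 362.7 = 2 K
Step 3: S = -dF/dT = -(-1.208e-21)/2 = 6.04e-22 J/K

6.04e-22


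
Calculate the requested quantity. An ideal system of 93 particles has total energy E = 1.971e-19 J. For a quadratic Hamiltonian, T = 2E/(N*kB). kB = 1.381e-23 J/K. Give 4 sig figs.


Step 1: Numerator = 2*E = 2*1.971e-19 = 3.942e-19 J
Step 2: Denominator = N*kB = 93*1.381e-23 = 1.284e-21
Step 3: T = 3.942e-19 / 1.284e-21 = 306.9 K

306.9


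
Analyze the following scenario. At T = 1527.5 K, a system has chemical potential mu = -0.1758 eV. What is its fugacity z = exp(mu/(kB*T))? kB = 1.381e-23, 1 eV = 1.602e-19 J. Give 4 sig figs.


Step 1: Convert mu to Joules: -0.1758*1.602e-19 = -2.816e-20 J
Step 2: kB*T = 1.381e-23*1527.5 = 2.109e-20 J
Step 3: mu/(kB*T) = -1.335
Step 4: z = exp(-1.335) = 0.2631

0.2631


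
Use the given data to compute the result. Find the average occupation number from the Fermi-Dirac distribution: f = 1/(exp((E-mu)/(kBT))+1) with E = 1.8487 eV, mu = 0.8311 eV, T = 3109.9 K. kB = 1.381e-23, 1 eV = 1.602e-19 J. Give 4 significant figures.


Step 1: (E - mu) = 1.8487 - 0.8311 = 1.018 eV
Step 2: Convert: (E-mu)*eV = 1.63e-19 J
Step 3: x = (E-mu)*eV/(kB*T) = 3.796
Step 4: f = 1/(exp(3.796)+1) = 0.02197

0.02197


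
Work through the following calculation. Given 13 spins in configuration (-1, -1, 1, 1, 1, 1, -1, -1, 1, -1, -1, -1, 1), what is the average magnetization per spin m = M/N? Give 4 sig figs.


Step 1: Count up spins (+1): 6, down spins (-1): 7
Step 2: Total magnetization M = 6 - 7 = -1
Step 3: m = M/N = -1/13 = -0.07692

-0.07692


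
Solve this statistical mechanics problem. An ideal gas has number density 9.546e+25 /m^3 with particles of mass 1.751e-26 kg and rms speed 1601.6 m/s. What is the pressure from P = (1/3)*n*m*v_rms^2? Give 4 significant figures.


Step 1: v_rms^2 = 1601.6^2 = 2.565e+06
Step 2: n*m = 9.546e+25*1.751e-26 = 1.672
Step 3: P = (1/3)*1.672*2.565e+06 = 1.429e+06 Pa

1.429e+06


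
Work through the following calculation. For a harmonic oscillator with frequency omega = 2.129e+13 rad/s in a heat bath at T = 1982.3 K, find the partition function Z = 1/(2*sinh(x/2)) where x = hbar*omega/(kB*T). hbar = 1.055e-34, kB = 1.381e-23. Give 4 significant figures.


Step 1: Compute x = hbar*omega/(kB*T) = 1.055e-34*2.129e+13/(1.381e-23*1982.3) = 0.08205
Step 2: x/2 = 0.04102
Step 3: sinh(x/2) = 0.04104
Step 4: Z = 1/(2*0.04104) = 12.18

12.18


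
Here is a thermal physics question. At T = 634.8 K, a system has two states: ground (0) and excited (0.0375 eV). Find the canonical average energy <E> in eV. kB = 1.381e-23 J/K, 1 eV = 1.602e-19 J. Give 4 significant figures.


Step 1: beta*E = 0.0375*1.602e-19/(1.381e-23*634.8) = 0.6853
Step 2: exp(-beta*E) = 0.504
Step 3: <E> = 0.0375*0.504/(1+0.504) = 0.01257 eV

0.01257


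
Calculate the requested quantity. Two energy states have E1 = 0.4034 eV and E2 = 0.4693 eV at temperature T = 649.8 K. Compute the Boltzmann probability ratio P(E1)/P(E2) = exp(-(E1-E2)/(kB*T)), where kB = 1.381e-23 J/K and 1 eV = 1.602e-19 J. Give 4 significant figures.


Step 1: Compute energy difference dE = E1 - E2 = 0.4034 - 0.4693 = -0.0659 eV
Step 2: Convert to Joules: dE_J = -0.0659 * 1.602e-19 = -1.056e-20 J
Step 3: Compute exponent = -dE_J / (kB * T) = -(-1.056e-20) / (1.381e-23 * 649.8) = 1.176
Step 4: P(E1)/P(E2) = exp(1.176) = 3.243

3.243


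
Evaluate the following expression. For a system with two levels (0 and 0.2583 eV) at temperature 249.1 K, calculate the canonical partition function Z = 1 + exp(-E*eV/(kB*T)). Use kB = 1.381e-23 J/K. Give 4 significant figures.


Step 1: Compute beta*E = E*eV/(kB*T) = 0.2583*1.602e-19/(1.381e-23*249.1) = 12.03
Step 2: exp(-beta*E) = exp(-12.03) = 5.97e-06
Step 3: Z = 1 + 5.97e-06 = 1

1


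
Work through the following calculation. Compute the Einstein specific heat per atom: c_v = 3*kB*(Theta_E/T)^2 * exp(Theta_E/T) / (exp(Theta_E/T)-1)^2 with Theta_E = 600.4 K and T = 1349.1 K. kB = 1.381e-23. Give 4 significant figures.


Step 1: x = Theta_E/T = 600.4/1349.1 = 0.445
Step 2: x^2 = 0.1981
Step 3: exp(x) = 1.561
Step 4: c_v = 3*1.381e-23*0.1981*1.561/(1.561-1)^2 = 4.075e-23

4.075e-23


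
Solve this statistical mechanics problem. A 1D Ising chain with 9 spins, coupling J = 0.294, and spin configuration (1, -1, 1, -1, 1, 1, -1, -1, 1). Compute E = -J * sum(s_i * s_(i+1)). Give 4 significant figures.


Step 1: Nearest-neighbor products: -1, -1, -1, -1, 1, -1, 1, -1
Step 2: Sum of products = -4
Step 3: E = -0.294 * -4 = 1.176

1.176


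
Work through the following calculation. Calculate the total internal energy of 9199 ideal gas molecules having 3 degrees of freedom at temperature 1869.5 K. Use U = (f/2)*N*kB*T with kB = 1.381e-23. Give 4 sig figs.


Step 1: f/2 = 3/2 = 1.5
Step 2: N*kB*T = 9199*1.381e-23*1869.5 = 2.375e-16
Step 3: U = 1.5 * 2.375e-16 = 3.562e-16 J

3.562e-16


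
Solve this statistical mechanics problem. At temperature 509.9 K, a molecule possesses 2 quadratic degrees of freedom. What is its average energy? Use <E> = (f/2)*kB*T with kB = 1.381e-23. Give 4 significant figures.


Step 1: f/2 = 2/2 = 1
Step 2: kB*T = 1.381e-23 * 509.9 = 7.042e-21
Step 3: <E> = 1 * 7.042e-21 = 7.042e-21 J

7.042e-21


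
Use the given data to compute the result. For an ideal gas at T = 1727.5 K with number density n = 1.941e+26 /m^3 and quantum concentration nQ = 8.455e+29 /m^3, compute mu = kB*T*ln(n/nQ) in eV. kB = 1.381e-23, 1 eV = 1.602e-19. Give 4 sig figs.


Step 1: n/nQ = 1.941e+26/8.455e+29 = 0.0002296
Step 2: ln(n/nQ) = -8.379
Step 3: mu = kB*T*ln(n/nQ) = 2.386e-20*-8.379 = -1.999e-19 J
Step 4: Convert to eV: -1.999e-19/1.602e-19 = -1.248 eV

-1.248


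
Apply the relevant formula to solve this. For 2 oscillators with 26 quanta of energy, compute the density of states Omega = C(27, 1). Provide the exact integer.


Step 1: Use binomial coefficient C(27, 1)
Step 2: Numerator = 27! / 26!
Step 3: Denominator = 1!
Step 4: Omega = 27

27


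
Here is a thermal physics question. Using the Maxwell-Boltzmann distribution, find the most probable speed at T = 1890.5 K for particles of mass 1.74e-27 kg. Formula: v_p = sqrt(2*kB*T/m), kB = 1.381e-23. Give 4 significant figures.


Step 1: Numerator = 2*kB*T = 2*1.381e-23*1890.5 = 5.222e-20
Step 2: Ratio = 5.222e-20 / 1.74e-27 = 3.001e+07
Step 3: v_p = sqrt(3.001e+07) = 5478 m/s

5478


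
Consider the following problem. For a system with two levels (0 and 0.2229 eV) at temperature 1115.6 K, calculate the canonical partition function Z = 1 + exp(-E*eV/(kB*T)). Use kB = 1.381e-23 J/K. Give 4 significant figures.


Step 1: Compute beta*E = E*eV/(kB*T) = 0.2229*1.602e-19/(1.381e-23*1115.6) = 2.318
Step 2: exp(-beta*E) = exp(-2.318) = 0.09849
Step 3: Z = 1 + 0.09849 = 1.098

1.098


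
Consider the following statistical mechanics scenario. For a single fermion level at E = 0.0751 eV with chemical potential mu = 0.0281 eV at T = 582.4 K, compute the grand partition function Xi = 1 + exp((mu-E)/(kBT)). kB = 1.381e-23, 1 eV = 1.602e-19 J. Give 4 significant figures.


Step 1: (mu - E) = 0.0281 - 0.0751 = -0.047 eV
Step 2: x = (mu-E)*eV/(kB*T) = -0.047*1.602e-19/(1.381e-23*582.4) = -0.9361
Step 3: exp(x) = 0.3921
Step 4: Xi = 1 + 0.3921 = 1.392

1.392


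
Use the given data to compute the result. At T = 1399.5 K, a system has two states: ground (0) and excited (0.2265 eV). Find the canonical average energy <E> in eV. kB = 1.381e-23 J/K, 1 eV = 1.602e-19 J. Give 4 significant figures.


Step 1: beta*E = 0.2265*1.602e-19/(1.381e-23*1399.5) = 1.877
Step 2: exp(-beta*E) = 0.153
Step 3: <E> = 0.2265*0.153/(1+0.153) = 0.03005 eV

0.03005


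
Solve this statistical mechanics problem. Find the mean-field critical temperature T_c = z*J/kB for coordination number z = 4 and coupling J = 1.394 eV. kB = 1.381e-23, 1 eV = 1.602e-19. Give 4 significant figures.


Step 1: z*J = 4*1.394 = 5.576 eV
Step 2: Convert to Joules: 5.576*1.602e-19 = 8.933e-19 J
Step 3: T_c = 8.933e-19 / 1.381e-23 = 6.468e+04 K

6.468e+04


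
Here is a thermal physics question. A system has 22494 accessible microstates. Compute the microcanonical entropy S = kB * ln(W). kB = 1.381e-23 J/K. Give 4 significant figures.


Step 1: ln(W) = ln(22494) = 10.02
Step 2: S = kB * ln(W) = 1.381e-23 * 10.02
Step 3: S = 1.384e-22 J/K

1.384e-22


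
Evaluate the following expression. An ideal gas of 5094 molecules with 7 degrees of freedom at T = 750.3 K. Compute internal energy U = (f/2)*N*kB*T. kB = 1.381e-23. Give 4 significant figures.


Step 1: f/2 = 7/2 = 3.5
Step 2: N*kB*T = 5094*1.381e-23*750.3 = 5.278e-17
Step 3: U = 3.5 * 5.278e-17 = 1.847e-16 J

1.847e-16


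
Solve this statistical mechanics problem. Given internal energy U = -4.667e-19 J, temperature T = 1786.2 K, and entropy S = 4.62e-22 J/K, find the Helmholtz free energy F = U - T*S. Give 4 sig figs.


Step 1: T*S = 1786.2 * 4.62e-22 = 8.252e-19 J
Step 2: F = U - T*S = -4.667e-19 - 8.252e-19
Step 3: F = -1.292e-18 J

-1.292e-18


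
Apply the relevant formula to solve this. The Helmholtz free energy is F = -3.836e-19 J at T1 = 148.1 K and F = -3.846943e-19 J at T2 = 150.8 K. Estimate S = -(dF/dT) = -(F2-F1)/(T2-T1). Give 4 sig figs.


Step 1: dF = F2 - F1 = -3.846943e-19 - (-3.836e-19) = -1.0943e-21 J
Step 2: dT = T2 - T1 = 150.8 - 148.1 = 2.7 K
Step 3: S = -dF/dT = -(-1.0943e-21)/2.7 = 4.053e-22 J/K

4.053e-22


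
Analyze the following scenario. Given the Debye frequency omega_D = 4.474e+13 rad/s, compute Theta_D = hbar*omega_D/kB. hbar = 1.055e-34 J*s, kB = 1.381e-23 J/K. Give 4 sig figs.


Step 1: hbar*omega_D = 1.055e-34 * 4.474e+13 = 4.72e-21 J
Step 2: Theta_D = 4.72e-21 / 1.381e-23
Step 3: Theta_D = 341.8 K

341.8


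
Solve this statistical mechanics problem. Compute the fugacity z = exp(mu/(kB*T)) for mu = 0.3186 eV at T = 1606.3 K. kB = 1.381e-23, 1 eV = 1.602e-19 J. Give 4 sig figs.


Step 1: Convert mu to Joules: 0.3186*1.602e-19 = 5.104e-20 J
Step 2: kB*T = 1.381e-23*1606.3 = 2.218e-20 J
Step 3: mu/(kB*T) = 2.301
Step 4: z = exp(2.301) = 9.983

9.983


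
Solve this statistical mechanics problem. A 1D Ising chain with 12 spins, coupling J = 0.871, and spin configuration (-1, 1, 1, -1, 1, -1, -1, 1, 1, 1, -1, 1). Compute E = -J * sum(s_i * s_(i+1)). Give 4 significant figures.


Step 1: Nearest-neighbor products: -1, 1, -1, -1, -1, 1, -1, 1, 1, -1, -1
Step 2: Sum of products = -3
Step 3: E = -0.871 * -3 = 2.613

2.613


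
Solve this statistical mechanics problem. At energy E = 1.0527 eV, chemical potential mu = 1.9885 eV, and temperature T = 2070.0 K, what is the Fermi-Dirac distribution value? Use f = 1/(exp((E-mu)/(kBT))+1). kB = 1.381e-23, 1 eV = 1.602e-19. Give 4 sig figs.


Step 1: (E - mu) = 1.0527 - 1.9885 = -0.9358 eV
Step 2: Convert: (E-mu)*eV = -1.499e-19 J
Step 3: x = (E-mu)*eV/(kB*T) = -5.244
Step 4: f = 1/(exp(-5.244)+1) = 0.9947

0.9947


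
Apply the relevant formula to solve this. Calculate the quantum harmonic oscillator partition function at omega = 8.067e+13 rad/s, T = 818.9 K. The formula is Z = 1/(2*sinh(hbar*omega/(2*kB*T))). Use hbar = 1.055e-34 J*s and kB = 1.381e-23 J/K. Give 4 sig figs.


Step 1: Compute x = hbar*omega/(kB*T) = 1.055e-34*8.067e+13/(1.381e-23*818.9) = 0.7526
Step 2: x/2 = 0.3763
Step 3: sinh(x/2) = 0.3852
Step 4: Z = 1/(2*0.3852) = 1.298

1.298


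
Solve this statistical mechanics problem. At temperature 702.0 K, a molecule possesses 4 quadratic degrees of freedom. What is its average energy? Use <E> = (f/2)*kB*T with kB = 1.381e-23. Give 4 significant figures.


Step 1: f/2 = 4/2 = 2
Step 2: kB*T = 1.381e-23 * 702.0 = 9.695e-21
Step 3: <E> = 2 * 9.695e-21 = 1.939e-20 J

1.939e-20


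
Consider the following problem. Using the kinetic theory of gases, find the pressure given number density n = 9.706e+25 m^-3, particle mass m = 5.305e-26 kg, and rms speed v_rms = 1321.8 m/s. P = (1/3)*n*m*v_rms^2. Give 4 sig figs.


Step 1: v_rms^2 = 1321.8^2 = 1.747e+06
Step 2: n*m = 9.706e+25*5.305e-26 = 5.149
Step 3: P = (1/3)*5.149*1.747e+06 = 2.999e+06 Pa

2.999e+06


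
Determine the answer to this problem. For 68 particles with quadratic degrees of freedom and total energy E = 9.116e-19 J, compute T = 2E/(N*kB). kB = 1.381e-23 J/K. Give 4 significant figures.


Step 1: Numerator = 2*E = 2*9.116e-19 = 1.823e-18 J
Step 2: Denominator = N*kB = 68*1.381e-23 = 9.391e-22
Step 3: T = 1.823e-18 / 9.391e-22 = 1941 K

1941


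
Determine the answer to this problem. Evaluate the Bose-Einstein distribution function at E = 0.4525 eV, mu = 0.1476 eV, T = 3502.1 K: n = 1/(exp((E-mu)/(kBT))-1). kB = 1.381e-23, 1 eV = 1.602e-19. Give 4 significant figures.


Step 1: (E - mu) = 0.3049 eV
Step 2: x = (E-mu)*eV/(kB*T) = 0.3049*1.602e-19/(1.381e-23*3502.1) = 1.01
Step 3: exp(x) = 2.745
Step 4: n = 1/(exp(x)-1) = 0.5729

0.5729


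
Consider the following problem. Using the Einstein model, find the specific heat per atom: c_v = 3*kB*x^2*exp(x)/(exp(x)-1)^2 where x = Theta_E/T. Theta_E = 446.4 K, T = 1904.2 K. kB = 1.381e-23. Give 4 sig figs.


Step 1: x = Theta_E/T = 446.4/1904.2 = 0.2344
Step 2: x^2 = 0.05496
Step 3: exp(x) = 1.264
Step 4: c_v = 3*1.381e-23*0.05496*1.264/(1.264-1)^2 = 4.124e-23

4.124e-23


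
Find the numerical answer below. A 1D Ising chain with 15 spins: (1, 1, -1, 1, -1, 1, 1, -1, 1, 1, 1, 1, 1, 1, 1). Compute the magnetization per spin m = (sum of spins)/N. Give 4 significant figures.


Step 1: Count up spins (+1): 12, down spins (-1): 3
Step 2: Total magnetization M = 12 - 3 = 9
Step 3: m = M/N = 9/15 = 0.6

0.6


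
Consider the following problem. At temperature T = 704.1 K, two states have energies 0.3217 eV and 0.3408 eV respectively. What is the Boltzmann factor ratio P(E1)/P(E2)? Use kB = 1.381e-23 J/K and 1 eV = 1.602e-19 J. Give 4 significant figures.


Step 1: Compute energy difference dE = E1 - E2 = 0.3217 - 0.3408 = -0.0191 eV
Step 2: Convert to Joules: dE_J = -0.0191 * 1.602e-19 = -3.06e-21 J
Step 3: Compute exponent = -dE_J / (kB * T) = -(-3.06e-21) / (1.381e-23 * 704.1) = 0.3147
Step 4: P(E1)/P(E2) = exp(0.3147) = 1.37

1.37


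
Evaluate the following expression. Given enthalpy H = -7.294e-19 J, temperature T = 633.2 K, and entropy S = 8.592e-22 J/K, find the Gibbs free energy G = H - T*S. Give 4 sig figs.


Step 1: T*S = 633.2 * 8.592e-22 = 5.44e-19 J
Step 2: G = H - T*S = -7.294e-19 - 5.44e-19
Step 3: G = -1.273e-18 J

-1.273e-18


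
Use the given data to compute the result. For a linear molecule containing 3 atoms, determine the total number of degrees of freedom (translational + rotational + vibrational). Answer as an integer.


Step 1: Translational DOF = 3
Step 2: Rotational DOF (linear) = 2
Step 3: Vibrational DOF = 3*3 - 5 = 4
Step 4: Total = 3 + 2 + 4 = 9

9


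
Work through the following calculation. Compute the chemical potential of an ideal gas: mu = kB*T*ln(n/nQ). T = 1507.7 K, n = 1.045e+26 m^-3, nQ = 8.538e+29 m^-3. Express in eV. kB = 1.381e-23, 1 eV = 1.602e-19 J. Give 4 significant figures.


Step 1: n/nQ = 1.045e+26/8.538e+29 = 0.0001224
Step 2: ln(n/nQ) = -9.008
Step 3: mu = kB*T*ln(n/nQ) = 2.082e-20*-9.008 = -1.876e-19 J
Step 4: Convert to eV: -1.876e-19/1.602e-19 = -1.171 eV

-1.171


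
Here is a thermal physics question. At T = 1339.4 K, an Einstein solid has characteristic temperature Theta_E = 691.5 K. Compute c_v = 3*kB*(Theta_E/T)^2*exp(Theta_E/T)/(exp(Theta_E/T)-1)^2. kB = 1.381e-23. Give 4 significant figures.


Step 1: x = Theta_E/T = 691.5/1339.4 = 0.5163
Step 2: x^2 = 0.2665
Step 3: exp(x) = 1.676
Step 4: c_v = 3*1.381e-23*0.2665*1.676/(1.676-1)^2 = 4.052e-23

4.052e-23


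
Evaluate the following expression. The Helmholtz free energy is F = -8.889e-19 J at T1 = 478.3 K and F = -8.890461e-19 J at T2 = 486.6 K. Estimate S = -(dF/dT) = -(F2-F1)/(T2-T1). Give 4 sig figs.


Step 1: dF = F2 - F1 = -8.890461e-19 - (-8.889e-19) = -1.461e-22 J
Step 2: dT = T2 - T1 = 486.6 - 478.3 = 8.3 K
Step 3: S = -dF/dT = -(-1.461e-22)/8.3 = 1.76e-23 J/K

1.76e-23


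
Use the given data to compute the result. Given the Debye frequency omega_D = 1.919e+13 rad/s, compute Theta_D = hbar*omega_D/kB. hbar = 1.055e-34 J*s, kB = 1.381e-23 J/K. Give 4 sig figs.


Step 1: hbar*omega_D = 1.055e-34 * 1.919e+13 = 2.025e-21 J
Step 2: Theta_D = 2.025e-21 / 1.381e-23
Step 3: Theta_D = 146.6 K

146.6


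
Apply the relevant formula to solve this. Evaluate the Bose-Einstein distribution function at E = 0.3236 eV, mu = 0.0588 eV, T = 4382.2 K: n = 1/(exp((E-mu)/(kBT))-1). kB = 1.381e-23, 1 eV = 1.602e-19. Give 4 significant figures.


Step 1: (E - mu) = 0.2648 eV
Step 2: x = (E-mu)*eV/(kB*T) = 0.2648*1.602e-19/(1.381e-23*4382.2) = 0.701
Step 3: exp(x) = 2.016
Step 4: n = 1/(exp(x)-1) = 0.9846

0.9846


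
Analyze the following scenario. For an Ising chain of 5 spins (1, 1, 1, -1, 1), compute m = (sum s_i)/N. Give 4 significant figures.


Step 1: Count up spins (+1): 4, down spins (-1): 1
Step 2: Total magnetization M = 4 - 1 = 3
Step 3: m = M/N = 3/5 = 0.6

0.6


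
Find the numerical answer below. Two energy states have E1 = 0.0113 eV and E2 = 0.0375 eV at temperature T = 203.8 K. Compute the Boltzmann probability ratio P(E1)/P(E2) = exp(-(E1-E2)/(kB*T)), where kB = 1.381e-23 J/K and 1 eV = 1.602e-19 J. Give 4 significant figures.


Step 1: Compute energy difference dE = E1 - E2 = 0.0113 - 0.0375 = -0.0262 eV
Step 2: Convert to Joules: dE_J = -0.0262 * 1.602e-19 = -4.197e-21 J
Step 3: Compute exponent = -dE_J / (kB * T) = -(-4.197e-21) / (1.381e-23 * 203.8) = 1.491
Step 4: P(E1)/P(E2) = exp(1.491) = 4.443

4.443
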